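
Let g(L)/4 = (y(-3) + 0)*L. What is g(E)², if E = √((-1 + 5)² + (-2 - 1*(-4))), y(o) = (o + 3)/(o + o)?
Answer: 0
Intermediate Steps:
y(o) = (3 + o)/(2*o) (y(o) = (3 + o)/((2*o)) = (3 + o)*(1/(2*o)) = (3 + o)/(2*o))
E = 3*√2 (E = √(4² + (-2 + 4)) = √(16 + 2) = √18 = 3*√2 ≈ 4.2426)
g(L) = 0 (g(L) = 4*(((½)*(3 - 3)/(-3) + 0)*L) = 4*(((½)*(-⅓)*0 + 0)*L) = 4*((0 + 0)*L) = 4*(0*L) = 4*0 = 0)
g(E)² = 0² = 0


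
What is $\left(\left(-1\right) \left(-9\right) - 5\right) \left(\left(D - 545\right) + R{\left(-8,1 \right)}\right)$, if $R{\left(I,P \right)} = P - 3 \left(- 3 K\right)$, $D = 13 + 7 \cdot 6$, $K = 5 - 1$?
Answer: $-1812$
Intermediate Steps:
$K = 4$
$D = 55$ ($D = 13 + 42 = 55$)
$R{\left(I,P \right)} = 36 + P$ ($R{\left(I,P \right)} = P - 3 \left(\left(-3\right) 4\right) = P - -36 = P + 36 = 36 + P$)
$\left(\left(-1\right) \left(-9\right) - 5\right) \left(\left(D - 545\right) + R{\left(-8,1 \right)}\right) = \left(\left(-1\right) \left(-9\right) - 5\right) \left(\left(55 - 545\right) + \left(36 + 1\right)\right) = \left(9 - 5\right) \left(\left(55 - 545\right) + 37\right) = 4 \left(-490 + 37\right) = 4 \left(-453\right) = -1812$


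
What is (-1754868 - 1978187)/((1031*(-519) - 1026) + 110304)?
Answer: 3733055/425811 ≈ 8.7669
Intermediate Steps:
(-1754868 - 1978187)/((1031*(-519) - 1026) + 110304) = -3733055/((-535089 - 1026) + 110304) = -3733055/(-536115 + 110304) = -3733055/(-425811) = -3733055*(-1/425811) = 3733055/425811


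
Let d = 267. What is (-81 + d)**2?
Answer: 34596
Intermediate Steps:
(-81 + d)**2 = (-81 + 267)**2 = 186**2 = 34596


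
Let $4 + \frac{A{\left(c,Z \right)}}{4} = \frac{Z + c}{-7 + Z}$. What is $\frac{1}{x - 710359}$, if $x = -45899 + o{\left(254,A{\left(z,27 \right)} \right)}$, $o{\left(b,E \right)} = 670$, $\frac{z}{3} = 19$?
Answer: $- \frac{1}{755588} \approx -1.3235 \cdot 10^{-6}$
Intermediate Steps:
$z = 57$ ($z = 3 \cdot 19 = 57$)
$A{\left(c,Z \right)} = -16 + \frac{4 \left(Z + c\right)}{-7 + Z}$ ($A{\left(c,Z \right)} = -16 + 4 \frac{Z + c}{-7 + Z} = -16 + \frac{4 \left(Z + c\right)}{-7 + Z}$)
$x = -45229$ ($x = -45899 + 670 = -45229$)
$\frac{1}{x - 710359} = \frac{1}{-45229 - 710359} = \frac{1}{-755588} = - \frac{1}{755588}$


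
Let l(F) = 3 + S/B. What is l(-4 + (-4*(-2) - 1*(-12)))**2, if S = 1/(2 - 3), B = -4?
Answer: 169/16 ≈ 10.563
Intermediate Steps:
S = -1 (S = 1/(-1) = -1)
l(F) = 13/4 (l(F) = 3 - 1/(-4) = 3 - 1*(-1/4) = 3 + 1/4 = 13/4)
l(-4 + (-4*(-2) - 1*(-12)))**2 = (13/4)**2 = 169/16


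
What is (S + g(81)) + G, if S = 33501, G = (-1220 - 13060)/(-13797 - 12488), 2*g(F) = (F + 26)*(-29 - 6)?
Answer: 47506823/1502 ≈ 31629.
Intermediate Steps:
g(F) = -455 - 35*F/2 (g(F) = ((F + 26)*(-29 - 6))/2 = ((26 + F)*(-35))/2 = (-910 - 35*F)/2 = -455 - 35*F/2)
G = 408/751 (G = -14280/(-26285) = -14280*(-1/26285) = 408/751 ≈ 0.54328)
(S + g(81)) + G = (33501 + (-455 - 35/2*81)) + 408/751 = (33501 + (-455 - 2835/2)) + 408/751 = (33501 - 3745/2) + 408/751 = 63257/2 + 408/751 = 47506823/1502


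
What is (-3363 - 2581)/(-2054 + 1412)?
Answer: 2972/321 ≈ 9.2586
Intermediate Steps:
(-3363 - 2581)/(-2054 + 1412) = -5944/(-642) = -5944*(-1/642) = 2972/321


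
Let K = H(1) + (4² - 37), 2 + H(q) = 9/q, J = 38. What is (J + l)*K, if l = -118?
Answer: 1120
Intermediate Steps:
H(q) = -2 + 9/q
K = -14 (K = (-2 + 9/1) + (4² - 37) = (-2 + 9*1) + (16 - 37) = (-2 + 9) - 21 = 7 - 21 = -14)
(J + l)*K = (38 - 118)*(-14) = -80*(-14) = 1120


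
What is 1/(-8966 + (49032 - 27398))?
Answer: 1/12668 ≈ 7.8939e-5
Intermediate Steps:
1/(-8966 + (49032 - 27398)) = 1/(-8966 + 21634) = 1/12668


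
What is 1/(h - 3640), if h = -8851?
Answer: -1/12491 ≈ -8.0058e-5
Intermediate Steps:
1/(h - 3640) = 1/(-8851 - 3640) = 1/(-12491) = -1/12491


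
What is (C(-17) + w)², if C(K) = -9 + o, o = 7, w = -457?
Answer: 210681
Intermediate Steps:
C(K) = -2 (C(K) = -9 + 7 = -2)
(C(-17) + w)² = (-2 - 457)² = (-459)² = 210681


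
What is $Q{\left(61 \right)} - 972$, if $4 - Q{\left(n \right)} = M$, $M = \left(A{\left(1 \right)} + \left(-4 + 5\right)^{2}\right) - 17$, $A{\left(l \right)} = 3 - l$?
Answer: $-954$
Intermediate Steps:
$M = -14$ ($M = \left(\left(3 - 1\right) + \left(-4 + 5\right)^{2}\right) - 17 = \left(\left(3 - 1\right) + 1^{2}\right) - 17 = \left(2 + 1\right) - 17 = 3 - 17 = -14$)
$Q{\left(n \right)} = 18$ ($Q{\left(n \right)} = 4 - -14 = 4 + 14 = 18$)
$Q{\left(61 \right)} - 972 = 18 - 972 = -954$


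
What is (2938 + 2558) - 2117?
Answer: 3379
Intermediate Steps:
(2938 + 2558) - 2117 = 5496 - 2117 = 3379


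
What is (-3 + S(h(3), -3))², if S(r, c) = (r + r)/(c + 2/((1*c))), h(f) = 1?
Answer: 1521/121 ≈ 12.570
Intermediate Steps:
S(r, c) = 2*r/(c + 2/c) (S(r, c) = (2*r)/(c + 2/c) = 2*r/(c + 2/c))
(-3 + S(h(3), -3))² = (-3 + 2*(-3)*1/(2 + (-3)²))² = (-3 + 2*(-3)*1/(2 + 9))² = (-3 + 2*(-3)*1/11)² = (-3 + 2*(-3)*1*(1/11))² = (-3 - 6/11)² = (-39/11)² = 1521/121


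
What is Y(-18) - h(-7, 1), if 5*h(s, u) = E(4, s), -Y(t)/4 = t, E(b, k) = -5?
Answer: 73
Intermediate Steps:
Y(t) = -4*t
h(s, u) = -1 (h(s, u) = (⅕)*(-5) = -1)
Y(-18) - h(-7, 1) = -4*(-18) - 1*(-1) = 72 + 1 = 73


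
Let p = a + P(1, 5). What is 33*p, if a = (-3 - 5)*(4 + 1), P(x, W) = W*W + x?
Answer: -462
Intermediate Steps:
P(x, W) = x + W² (P(x, W) = W² + x = x + W²)
a = -40 (a = -8*5 = -40)
p = -14 (p = -40 + (1 + 5²) = -40 + (1 + 25) = -40 + 26 = -14)
33*p = 33*(-14) = -462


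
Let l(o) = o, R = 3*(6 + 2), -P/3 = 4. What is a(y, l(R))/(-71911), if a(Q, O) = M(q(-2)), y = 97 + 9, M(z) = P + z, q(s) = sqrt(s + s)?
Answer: 12/71911 - 2*I/71911 ≈ 0.00016687 - 2.7812e-5*I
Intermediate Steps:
P = -12 (P = -3*4 = -12)
R = 24 (R = 3*8 = 24)
q(s) = sqrt(2)*sqrt(s) (q(s) = sqrt(2*s) = sqrt(2)*sqrt(s))
M(z) = -12 + z
y = 106
a(Q, O) = -12 + 2*I (a(Q, O) = -12 + sqrt(2)*sqrt(-2) = -12 + sqrt(2)*(I*sqrt(2)) = -12 + 2*I)
a(y, l(R))/(-71911) = (-12 + 2*I)/(-71911) = (-12 + 2*I)*(-1/71911) = 12/71911 - 2*I/71911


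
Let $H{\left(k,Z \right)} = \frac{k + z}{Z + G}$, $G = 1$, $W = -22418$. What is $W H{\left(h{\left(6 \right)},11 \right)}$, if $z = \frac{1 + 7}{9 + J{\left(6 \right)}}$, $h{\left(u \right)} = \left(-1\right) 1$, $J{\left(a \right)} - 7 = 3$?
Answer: $\frac{123299}{114} \approx 1081.6$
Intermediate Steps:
$J{\left(a \right)} = 10$ ($J{\left(a \right)} = 7 + 3 = 10$)
$h{\left(u \right)} = -1$
$z = \frac{8}{19}$ ($z = \frac{1 + 7}{9 + 10} = \frac{8}{19} \approx 0.42105$)
$H{\left(k,Z \right)} = \frac{\frac{8}{19} + k}{1 + Z}$ ($H{\left(k,Z \right)} = \frac{k + \frac{8}{19}}{Z + 1} = \frac{\frac{8}{19} + k}{1 + Z}$)
$W H{\left(h{\left(6 \right)},11 \right)} = - 22418 \frac{\frac{8}{19} - 1}{1 + 11} = - 22418 \cdot \frac{1}{12} \left(- \frac{11}{19}\right) = \left(-22418\right) \left(- \frac{11}{228}\right) = \frac{123299}{114}$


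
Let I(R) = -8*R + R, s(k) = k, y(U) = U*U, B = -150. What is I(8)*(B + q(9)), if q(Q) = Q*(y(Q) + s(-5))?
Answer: -29904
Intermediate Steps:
y(U) = U**2
I(R) = -7*R
q(Q) = Q*(-5 + Q**2) (q(Q) = Q*(Q**2 - 5) = Q*(-5 + Q**2))
I(8)*(B + q(9)) = (-7*8)*(-150 + 9*(-5 + 9**2)) = -56*(-150 + 9*(-5 + 81)) = -56*(-150 + 9*76) = -56*(-150 + 684) = -56*534 = -29904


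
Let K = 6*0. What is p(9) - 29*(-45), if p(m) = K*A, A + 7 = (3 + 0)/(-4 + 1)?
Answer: 1305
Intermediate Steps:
K = 0
A = -8 (A = -7 + (3 + 0)/(-4 + 1) = -7 + 3/(-3) = -7 + 3*(-⅓) = -7 - 1 = -8)
p(m) = 0 (p(m) = 0*(-8) = 0)
p(9) - 29*(-45) = 0 - 29*(-45) = 0 + 1305 = 1305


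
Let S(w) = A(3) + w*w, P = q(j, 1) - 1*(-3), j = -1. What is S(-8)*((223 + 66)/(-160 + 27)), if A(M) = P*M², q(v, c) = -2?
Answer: -21097/133 ≈ -158.62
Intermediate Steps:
P = 1 (P = -2 - 1*(-3) = -2 + 3 = 1)
A(M) = M² (A(M) = 1*M² = M²)
S(w) = 9 + w² (S(w) = 3² + w*w = 9 + w²)
S(-8)*((223 + 66)/(-160 + 27)) = (9 + (-8)²)*((223 + 66)/(-160 + 27)) = (9 + 64)*(289/(-133)) = 73*(289*(-1/133)) = 73*(-289/133) = -21097/133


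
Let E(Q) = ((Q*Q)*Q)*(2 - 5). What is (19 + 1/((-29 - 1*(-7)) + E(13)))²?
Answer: 15786917316/43731769 ≈ 360.99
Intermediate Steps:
E(Q) = -3*Q³ (E(Q) = (Q²*Q)*(-3) = Q³*(-3) = -3*Q³)
(19 + 1/((-29 - 1*(-7)) + E(13)))² = (19 + 1/((-29 - 1*(-7)) - 3*13³))² = (19 + 1/((-29 + 7) - 3*2197))² = (19 + 1/(-22 - 6591))² = (19 + 1/(-6613))² = (19 - 1/6613)² = (125646/6613)² = 15786917316/43731769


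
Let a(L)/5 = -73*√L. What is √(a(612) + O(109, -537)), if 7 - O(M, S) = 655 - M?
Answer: √(-539 - 2190*√17) ≈ 97.819*I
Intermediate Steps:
a(L) = -365*√L (a(L) = 5*(-73*√L) = -365*√L)
O(M, S) = -648 + M (O(M, S) = 7 - (655 - M) = 7 + (-655 + M) = -648 + M)
√(a(612) + O(109, -537)) = √(-2190*√17 + (-648 + 109)) = √(-2190*√17 - 539) = √(-539 - 2190*√17)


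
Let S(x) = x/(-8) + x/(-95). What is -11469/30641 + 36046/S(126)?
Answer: -419778907021/198829449 ≈ -2111.3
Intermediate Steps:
S(x) = -103*x/760 (S(x) = x*(-⅛) + x*(-1/95) = -x/8 - x/95 = -103*x/760)
-11469/30641 + 36046/S(126) = -11469/30641 + 36046/((-103/760*126)) = -11469*1/30641 + 36046/(-6489/380) = -11469/30641 + 36046*(-380/6489) = -11469/30641 - 13697480/6489 = -419778907021/198829449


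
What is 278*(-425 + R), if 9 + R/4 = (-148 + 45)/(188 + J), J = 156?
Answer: -5525111/43 ≈ -1.2849e+5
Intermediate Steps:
R = -3199/86 (R = -36 + 4*((-148 + 45)/(188 + 156)) = -36 + 4*(-103/344) = -36 - 103/86 = -3199/86 ≈ -37.198)
278*(-425 + R) = 278*(-425 - 3199/86) = 278*(-39749/86) = -5525111/43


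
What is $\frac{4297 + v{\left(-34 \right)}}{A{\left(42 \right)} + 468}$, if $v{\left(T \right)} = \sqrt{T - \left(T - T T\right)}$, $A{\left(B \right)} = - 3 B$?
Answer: $\frac{4331}{342} \approx 12.664$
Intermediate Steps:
$v{\left(T \right)} = \sqrt{T^{2}}$ ($v{\left(T \right)} = \sqrt{T + \left(T^{2} - T\right)} = \sqrt{T^{2}}$)
$\frac{4297 + v{\left(-34 \right)}}{A{\left(42 \right)} + 468} = \frac{4297 + \sqrt{\left(-34\right)^{2}}}{\left(-3\right) 42 + 468} = \frac{4297 + \sqrt{1156}}{-126 + 468} = \frac{4297 + 34}{342} = 4331 \cdot \frac{1}{342} = \frac{4331}{342}$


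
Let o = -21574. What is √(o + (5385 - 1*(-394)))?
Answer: 9*I*√195 ≈ 125.68*I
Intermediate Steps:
√(o + (5385 - 1*(-394))) = √(-21574 + (5385 - 1*(-394))) = √(-21574 + (5385 + 394)) = √(-21574 + 5779) = √(-15795) = 9*I*√195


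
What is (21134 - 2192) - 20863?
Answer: -1921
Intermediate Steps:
(21134 - 2192) - 20863 = 18942 - 20863 = -1921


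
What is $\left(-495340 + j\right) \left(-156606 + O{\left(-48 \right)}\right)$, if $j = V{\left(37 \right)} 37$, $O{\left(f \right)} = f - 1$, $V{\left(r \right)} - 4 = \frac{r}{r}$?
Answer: $77568506525$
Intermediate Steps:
$V{\left(r \right)} = 5$ ($V{\left(r \right)} = 4 + \frac{r}{r} = 4 + 1 = 5$)
$O{\left(f \right)} = -1 + f$ ($O{\left(f \right)} = f - 1 = -1 + f$)
$j = 185$ ($j = 5 \cdot 37 = 185$)
$\left(-495340 + j\right) \left(-156606 + O{\left(-48 \right)}\right) = \left(-495340 + 185\right) \left(-156606 - 49\right) = - 495155 \left(-156606 - 49\right) = \left(-495155\right) \left(-156655\right) = 77568506525$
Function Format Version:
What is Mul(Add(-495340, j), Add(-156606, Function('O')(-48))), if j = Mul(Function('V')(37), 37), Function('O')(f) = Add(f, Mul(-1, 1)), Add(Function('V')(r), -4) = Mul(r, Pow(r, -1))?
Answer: 77568506525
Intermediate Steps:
Function('V')(r) = 5 (Function('V')(r) = Add(4, Mul(r, Pow(r, -1))) = Add(4, 1) = 5)
Function('O')(f) = Add(-1, f) (Function('O')(f) = Add(f, -1) = Add(-1, f))
j = 185 (j = Mul(5, 37) = 185)
Mul(Add(-495340, j), Add(-156606, Function('O')(-48))) = Mul(Add(-495340, 185), Add(-156606, Add(-1, -48))) = Mul(-495155, Add(-156606, -49)) = Mul(-495155, -156655) = 77568506525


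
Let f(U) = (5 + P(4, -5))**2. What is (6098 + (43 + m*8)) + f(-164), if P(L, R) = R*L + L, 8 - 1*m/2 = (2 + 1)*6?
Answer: 6102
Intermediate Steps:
m = -20 (m = 16 - 2*(2 + 1)*6 = 16 - 6*6 = 16 - 2*18 = 16 - 36 = -20)
P(L, R) = L + L*R (P(L, R) = L*R + L = L + L*R)
f(U) = 121 (f(U) = (5 + 4*(1 - 5))**2 = (5 + 4*(-4))**2 = (5 - 16)**2 = (-11)**2 = 121)
(6098 + (43 + m*8)) + f(-164) = (6098 + (43 - 20*8)) + 121 = (6098 + (43 - 160)) + 121 = (6098 - 117) + 121 = 5981 + 121 = 6102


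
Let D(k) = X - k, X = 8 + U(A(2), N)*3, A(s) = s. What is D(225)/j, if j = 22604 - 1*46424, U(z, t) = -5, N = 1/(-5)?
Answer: 58/5955 ≈ 0.0097397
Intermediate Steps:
N = -1/5 (N = 1*(-1/5) = -1/5 ≈ -0.20000)
X = -7 (X = 8 - 5*3 = 8 - 15 = -7)
j = -23820 (j = 22604 - 46424 = -23820)
D(k) = -7 - k
D(225)/j = (-7 - 1*225)/(-23820) = (-7 - 225)*(-1/23820) = -232*(-1/23820) = 58/5955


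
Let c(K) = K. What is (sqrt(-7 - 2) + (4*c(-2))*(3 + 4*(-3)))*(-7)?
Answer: -504 - 21*I ≈ -504.0 - 21.0*I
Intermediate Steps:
(sqrt(-7 - 2) + (4*c(-2))*(3 + 4*(-3)))*(-7) = (sqrt(-7 - 2) + (4*(-2))*(3 + 4*(-3)))*(-7) = (sqrt(-9) - 8*(3 - 12))*(-7) = (3*I - 8*(-9))*(-7) = (3*I + 72)*(-7) = (72 + 3*I)*(-7) = -504 - 21*I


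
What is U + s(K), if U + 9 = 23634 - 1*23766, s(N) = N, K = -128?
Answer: -269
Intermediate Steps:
U = -141 (U = -9 + (23634 - 1*23766) = -9 + (23634 - 23766) = -9 - 132 = -141)
U + s(K) = -141 - 128 = -269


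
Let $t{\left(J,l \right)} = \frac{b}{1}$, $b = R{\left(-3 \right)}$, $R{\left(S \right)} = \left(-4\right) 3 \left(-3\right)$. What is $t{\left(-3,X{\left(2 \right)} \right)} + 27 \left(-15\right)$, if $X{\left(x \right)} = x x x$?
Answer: $-369$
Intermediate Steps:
$R{\left(S \right)} = 36$ ($R{\left(S \right)} = \left(-12\right) \left(-3\right) = 36$)
$b = 36$
$X{\left(x \right)} = x^{3}$ ($X{\left(x \right)} = x^{2} x = x^{3}$)
$t{\left(J,l \right)} = 36$ ($t{\left(J,l \right)} = \frac{36}{1} = 36 \cdot 1 = 36$)
$t{\left(-3,X{\left(2 \right)} \right)} + 27 \left(-15\right) = 36 + 27 \left(-15\right) = 36 - 405 = -369$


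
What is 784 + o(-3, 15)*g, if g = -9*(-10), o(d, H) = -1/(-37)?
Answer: 29098/37 ≈ 786.43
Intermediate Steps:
o(d, H) = 1/37 (o(d, H) = -1*(-1/37) = 1/37)
g = 90
784 + o(-3, 15)*g = 784 + (1/37)*90 = 784 + 90/37 = 29098/37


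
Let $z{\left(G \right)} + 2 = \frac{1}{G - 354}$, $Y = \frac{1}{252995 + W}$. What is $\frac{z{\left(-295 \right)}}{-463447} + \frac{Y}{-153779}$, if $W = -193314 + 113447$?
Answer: $\frac{34583561697785}{8007724377018647336} \approx 4.3188 \cdot 10^{-6}$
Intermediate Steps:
$W = -79867$
$Y = \frac{1}{173128}$ ($Y = \frac{1}{252995 - 79867} = \frac{1}{173128} \approx 5.7761 \cdot 10^{-6}$)
$z{\left(G \right)} = -2 + \frac{1}{-354 + G}$ ($z{\left(G \right)} = -2 + \frac{1}{G - 354} = -2 + \frac{1}{-354 + G}$)
$\frac{z{\left(-295 \right)}}{-463447} + \frac{Y}{-153779} = \frac{\frac{1}{-354 - 295} \left(709 - -590\right)}{-463447} + \frac{1}{173128 \left(-153779\right)} = \frac{709 + 590}{-649} \left(- \frac{1}{463447}\right) + \frac{1}{173128} \left(- \frac{1}{153779}\right) = \left(- \frac{1}{649}\right) 1299 \left(- \frac{1}{463447}\right) - \frac{1}{26623450712} = \left(- \frac{1299}{649}\right) \left(- \frac{1}{463447}\right) - \frac{1}{26623450712} = \frac{1299}{300777103} - \frac{1}{26623450712} = \frac{34583561697785}{8007724377018647336}$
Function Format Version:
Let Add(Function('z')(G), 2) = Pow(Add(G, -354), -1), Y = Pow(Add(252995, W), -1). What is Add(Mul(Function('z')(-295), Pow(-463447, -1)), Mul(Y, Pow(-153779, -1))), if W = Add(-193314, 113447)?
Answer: Rational(34583561697785, 8007724377018647336) ≈ 4.3188e-6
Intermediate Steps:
W = -79867
Y = Rational(1, 173128) (Y = Pow(Add(252995, -79867), -1) = Pow(173128, -1) = Rational(1, 173128) ≈ 5.7761e-6)
Function('z')(G) = Add(-2, Pow(Add(-354, G), -1)) (Function('z')(G) = Add(-2, Pow(Add(G, -354), -1)) = Add(-2, Pow(Add(-354, G), -1)))
Add(Mul(Function('z')(-295), Pow(-463447, -1)), Mul(Y, Pow(-153779, -1))) = Add(Mul(Mul(Pow(Add(-354, -295), -1), Add(709, Mul(-2, -295))), Pow(-463447, -1)), Mul(Rational(1, 173128), Pow(-153779, -1))) = Add(Mul(Mul(Pow(-649, -1), Add(709, 590)), Rational(-1, 463447)), Mul(Rational(1, 173128), Rational(-1, 153779))) = Add(Mul(Mul(Rational(-1, 649), 1299), Rational(-1, 463447)), Rational(-1, 26623450712)) = Add(Mul(Rational(-1299, 649), Rational(-1, 463447)), Rational(-1, 26623450712)) = Add(Rational(1299, 300777103), Rational(-1, 26623450712)) = Rational(34583561697785, 8007724377018647336)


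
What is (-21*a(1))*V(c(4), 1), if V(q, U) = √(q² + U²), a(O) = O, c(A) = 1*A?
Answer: -21*√17 ≈ -86.585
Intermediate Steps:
c(A) = A
V(q, U) = √(U² + q²)
(-21*a(1))*V(c(4), 1) = (-21*1)*√(1² + 4²) = -21*√(1 + 16) = -21*√17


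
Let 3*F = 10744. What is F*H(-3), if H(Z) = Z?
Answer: -10744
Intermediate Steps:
F = 10744/3 (F = (⅓)*10744 = 10744/3 ≈ 3581.3)
F*H(-3) = (10744/3)*(-3) = -10744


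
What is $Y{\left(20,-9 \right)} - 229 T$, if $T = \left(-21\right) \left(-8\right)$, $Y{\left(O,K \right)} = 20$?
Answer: $-38452$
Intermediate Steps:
$T = 168$
$Y{\left(20,-9 \right)} - 229 T = 20 - 38472 = -38452$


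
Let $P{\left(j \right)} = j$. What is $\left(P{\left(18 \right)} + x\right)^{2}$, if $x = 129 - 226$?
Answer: $6241$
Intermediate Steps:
$x = -97$
$\left(P{\left(18 \right)} + x\right)^{2} = \left(18 - 97\right)^{2} = \left(-79\right)^{2} = 6241$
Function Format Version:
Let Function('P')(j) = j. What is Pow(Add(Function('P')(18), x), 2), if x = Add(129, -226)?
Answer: 6241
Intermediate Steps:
x = -97
Pow(Add(Function('P')(18), x), 2) = Pow(Add(18, -97), 2) = Pow(-79, 2) = 6241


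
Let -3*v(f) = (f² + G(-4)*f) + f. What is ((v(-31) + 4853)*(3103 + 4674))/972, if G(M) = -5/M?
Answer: 425176367/11664 ≈ 36452.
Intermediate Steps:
v(f) = -3*f/4 - f²/3 (v(f) = -((f² + (-5/(-4))*f) + f)/3 = -((f² + (-5*(-¼))*f) + f)/3 = -((f² + 5*f/4) + f)/3 = -(f² + 9*f/4)/3 = -3*f/4 - f²/3)
((v(-31) + 4853)*(3103 + 4674))/972 = ((-1/12*(-31)*(9 + 4*(-31)) + 4853)*(3103 + 4674))/972 = ((-1/12*(-31)*(9 - 124) + 4853)*7777)*(1/972) = ((-1/12*(-31)*(-115) + 4853)*7777)*(1/972) = ((-3565/12 + 4853)*7777)*(1/972) = ((54671/12)*7777)*(1/972) = (425176367/12)*(1/972) = 425176367/11664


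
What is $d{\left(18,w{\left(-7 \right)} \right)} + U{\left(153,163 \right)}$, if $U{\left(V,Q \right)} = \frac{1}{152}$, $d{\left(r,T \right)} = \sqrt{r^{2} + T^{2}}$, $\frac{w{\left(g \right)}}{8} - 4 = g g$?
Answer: $\frac{1}{152} + 10 \sqrt{1801} \approx 424.39$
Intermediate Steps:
$w{\left(g \right)} = 32 + 8 g^{2}$ ($w{\left(g \right)} = 32 + 8 g g = 32 + 8 g^{2}$)
$d{\left(r,T \right)} = \sqrt{T^{2} + r^{2}}$
$U{\left(V,Q \right)} = \frac{1}{152}$
$d{\left(18,w{\left(-7 \right)} \right)} + U{\left(153,163 \right)} = \sqrt{\left(32 + 8 \left(-7\right)^{2}\right)^{2} + 18^{2}} + \frac{1}{152} = \sqrt{\left(32 + 8 \cdot 49\right)^{2} + 324} + \frac{1}{152} = \sqrt{\left(32 + 392\right)^{2} + 324} + \frac{1}{152} = \sqrt{424^{2} + 324} + \frac{1}{152} = \sqrt{179776 + 324} + \frac{1}{152} = \sqrt{180100} + \frac{1}{152} = 10 \sqrt{1801} + \frac{1}{152} = \frac{1}{152} + 10 \sqrt{1801}$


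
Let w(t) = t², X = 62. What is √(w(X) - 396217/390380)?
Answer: √146414410370285/195190 ≈ 61.992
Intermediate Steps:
√(w(X) - 396217/390380) = √(62² - 396217/390380) = √(3844 - 396217*1/390380) = √(3844 - 396217/390380) = √(1500224503/390380) = √146414410370285/195190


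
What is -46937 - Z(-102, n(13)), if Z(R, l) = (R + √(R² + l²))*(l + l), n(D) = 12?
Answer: -44489 - 144*√293 ≈ -46954.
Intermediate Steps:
Z(R, l) = 2*l*(R + √(R² + l²)) (Z(R, l) = (R + √(R² + l²))*(2*l) = 2*l*(R + √(R² + l²)))
-46937 - Z(-102, n(13)) = -46937 - 2*12*(-102 + √((-102)² + 12²)) = -46937 - 2*12*(-102 + √(10404 + 144)) = -46937 - 2*12*(-102 + √10548) = -46937 - 2*12*(-102 + 6*√293) = -46937 - (-2448 + 144*√293) = -46937 + (2448 - 144*√293) = -44489 - 144*√293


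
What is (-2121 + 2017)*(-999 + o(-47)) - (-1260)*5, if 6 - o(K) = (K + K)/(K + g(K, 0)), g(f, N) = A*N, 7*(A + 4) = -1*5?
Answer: 109780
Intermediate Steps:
A = -33/7 (A = -4 + (-1*5)/7 = -4 + (⅐)*(-5) = -4 - 5/7 = -33/7 ≈ -4.7143)
g(f, N) = -33*N/7
o(K) = 4 (o(K) = 6 - (K + K)/(K - 33/7*0) = 6 - 2*K/(K + 0) = 6 - 2*K/K = 6 - 1*2 = 6 - 2 = 4)
(-2121 + 2017)*(-999 + o(-47)) - (-1260)*5 = (-2121 + 2017)*(-999 + 4) - (-1260)*5 = -104*(-995) - 1*(-6300) = 103480 + 6300 = 109780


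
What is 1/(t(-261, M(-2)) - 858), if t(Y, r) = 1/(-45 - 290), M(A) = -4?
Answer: -335/287431 ≈ -0.0011655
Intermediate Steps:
t(Y, r) = -1/335 (t(Y, r) = 1/(-335) = -1/335)
1/(t(-261, M(-2)) - 858) = 1/(-1/335 - 858) = 1/(-287431/335) = -335/287431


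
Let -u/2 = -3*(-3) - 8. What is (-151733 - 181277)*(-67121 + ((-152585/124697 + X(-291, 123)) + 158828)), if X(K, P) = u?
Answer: -3808031223258000/124697 ≈ -3.0538e+10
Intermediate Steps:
u = -2 (u = -2*(-3*(-3) - 8) = -2*(9 - 8) = -2*1 = -2)
X(K, P) = -2
(-151733 - 181277)*(-67121 + ((-152585/124697 + X(-291, 123)) + 158828)) = (-151733 - 181277)*(-67121 + ((-152585/124697 - 2) + 158828)) = -333010*(-67121 + ((-152585*1/124697 - 2) + 158828)) = -333010*(-67121 + ((-152585/124697 - 2) + 158828)) = -333010*(-67121 + (-401979/124697 + 158828)) = -333010*(-67121 + 19804973137/124697) = -333010*11435185800/124697 = -3808031223258000/124697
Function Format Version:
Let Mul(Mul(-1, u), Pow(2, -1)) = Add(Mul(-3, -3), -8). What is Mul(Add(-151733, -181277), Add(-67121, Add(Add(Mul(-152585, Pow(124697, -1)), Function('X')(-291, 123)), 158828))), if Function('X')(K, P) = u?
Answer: Rational(-3808031223258000, 124697) ≈ -3.0538e+10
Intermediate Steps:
u = -2 (u = Mul(-2, Add(Mul(-3, -3), -8)) = Mul(-2, Add(9, -8)) = Mul(-2, 1) = -2)
Function('X')(K, P) = -2
Mul(Add(-151733, -181277), Add(-67121, Add(Add(Mul(-152585, Pow(124697, -1)), Function('X')(-291, 123)), 158828))) = Mul(Add(-151733, -181277), Add(-67121, Add(Add(Mul(-152585, Pow(124697, -1)), -2), 158828))) = Mul(-333010, Add(-67121, Add(Add(Mul(-152585, Rational(1, 124697)), -2), 158828))) = Mul(-333010, Add(-67121, Add(Add(Rational(-152585, 124697), -2), 158828))) = Mul(-333010, Add(-67121, Add(Rational(-401979, 124697), 158828))) = Mul(-333010, Add(-67121, Rational(19804973137, 124697))) = Mul(-333010, Rational(11435185800, 124697)) = Rational(-3808031223258000, 124697)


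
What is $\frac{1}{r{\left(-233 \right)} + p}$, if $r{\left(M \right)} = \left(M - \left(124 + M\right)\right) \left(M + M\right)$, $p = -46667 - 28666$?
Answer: $- \frac{1}{17549} \approx -5.6983 \cdot 10^{-5}$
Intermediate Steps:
$p = -75333$
$r{\left(M \right)} = - 248 M$ ($r{\left(M \right)} = - 124 \cdot 2 M = - 248 M$)
$\frac{1}{r{\left(-233 \right)} + p} = \frac{1}{\left(-248\right) \left(-233\right) - 75333} = \frac{1}{57784 - 75333} = \frac{1}{-17549} = - \frac{1}{17549}$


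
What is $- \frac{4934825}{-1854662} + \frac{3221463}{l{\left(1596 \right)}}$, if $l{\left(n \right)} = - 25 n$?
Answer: $- \frac{137567273643}{1761928900} \approx -78.078$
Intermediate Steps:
$- \frac{4934825}{-1854662} + \frac{3221463}{l{\left(1596 \right)}} = - \frac{4934825}{-1854662} + \frac{3221463}{\left(-25\right) 1596} = \left(-4934825\right) \left(- \frac{1}{1854662}\right) + \frac{3221463}{-39900} = \frac{4934825}{1854662} + 3221463 \left(- \frac{1}{39900}\right) = \frac{4934825}{1854662} - \frac{153403}{1900} = - \frac{137567273643}{1761928900}$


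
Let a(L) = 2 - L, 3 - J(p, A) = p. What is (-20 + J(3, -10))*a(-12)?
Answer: -280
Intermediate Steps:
J(p, A) = 3 - p
(-20 + J(3, -10))*a(-12) = (-20 + (3 - 1*3))*(2 - 1*(-12)) = (-20 + (3 - 3))*(2 + 12) = (-20 + 0)*14 = -20*14 = -280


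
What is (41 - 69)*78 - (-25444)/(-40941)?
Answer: -89440588/40941 ≈ -2184.6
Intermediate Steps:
(41 - 69)*78 - (-25444)/(-40941) = -28*78 - (-25444)*(-1)/40941 = -2184 - 1*25444/40941 = -2184 - 25444/40941 = -89440588/40941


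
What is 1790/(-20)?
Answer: -179/2 ≈ -89.500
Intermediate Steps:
1790/(-20) = -1/20*1790 = -179/2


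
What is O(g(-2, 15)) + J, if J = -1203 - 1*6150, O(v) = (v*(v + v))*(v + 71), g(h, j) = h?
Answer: -6801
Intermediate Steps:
O(v) = 2*v**2*(71 + v) (O(v) = (v*(2*v))*(71 + v) = (2*v**2)*(71 + v) = 2*v**2*(71 + v))
J = -7353 (J = -1203 - 6150 = -7353)
O(g(-2, 15)) + J = 2*(-2)**2*(71 - 2) - 7353 = 2*4*69 - 7353 = 552 - 7353 = -6801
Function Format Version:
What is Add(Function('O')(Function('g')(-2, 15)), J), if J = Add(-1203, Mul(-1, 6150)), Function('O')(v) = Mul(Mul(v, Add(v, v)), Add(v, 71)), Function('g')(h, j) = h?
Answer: -6801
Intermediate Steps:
Function('O')(v) = Mul(2, Pow(v, 2), Add(71, v)) (Function('O')(v) = Mul(Mul(v, Mul(2, v)), Add(71, v)) = Mul(Mul(2, Pow(v, 2)), Add(71, v)) = Mul(2, Pow(v, 2), Add(71, v)))
J = -7353 (J = Add(-1203, -6150) = -7353)
Add(Function('O')(Function('g')(-2, 15)), J) = Add(Mul(2, Pow(-2, 2), Add(71, -2)), -7353) = Add(Mul(2, 4, 69), -7353) = Add(552, -7353) = -6801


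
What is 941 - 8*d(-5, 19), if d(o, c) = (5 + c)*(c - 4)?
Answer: -1939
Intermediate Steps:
d(o, c) = (-4 + c)*(5 + c) (d(o, c) = (5 + c)*(-4 + c) = (-4 + c)*(5 + c))
941 - 8*d(-5, 19) = 941 - 8*(-20 + 19 + 19²) = 941 - 8*(-20 + 19 + 361) = 941 - 8*360 = 941 - 2880 = -1939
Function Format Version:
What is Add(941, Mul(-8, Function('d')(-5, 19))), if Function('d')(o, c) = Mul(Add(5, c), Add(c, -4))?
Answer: -1939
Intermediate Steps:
Function('d')(o, c) = Mul(Add(-4, c), Add(5, c)) (Function('d')(o, c) = Mul(Add(5, c), Add(-4, c)) = Mul(Add(-4, c), Add(5, c)))
Add(941, Mul(-8, Function('d')(-5, 19))) = Add(941, Mul(-8, Add(-20, 19, Pow(19, 2)))) = Add(941, Mul(-8, Add(-20, 19, 361))) = Add(941, Mul(-8, 360)) = Add(941, -2880) = -1939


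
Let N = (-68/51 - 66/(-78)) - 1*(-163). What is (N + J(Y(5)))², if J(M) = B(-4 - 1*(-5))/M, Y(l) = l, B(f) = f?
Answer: 1006729441/38025 ≈ 26475.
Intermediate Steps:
J(M) = 1/M (J(M) = (-4 - 1*(-5))/M = (-4 + 5)/M = 1/M)
N = 6338/39 (N = (-68*1/51 - 66*(-1/78)) + 163 = (-4/3 + 11/13) + 163 = -19/39 + 163 = 6338/39 ≈ 162.51)
(N + J(Y(5)))² = (6338/39 + 1/5)² = (6338/39 + ⅕)² = (31729/195)² = 1006729441/38025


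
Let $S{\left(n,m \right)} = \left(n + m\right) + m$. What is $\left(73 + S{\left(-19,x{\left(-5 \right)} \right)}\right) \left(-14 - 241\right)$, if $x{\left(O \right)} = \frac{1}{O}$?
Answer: $-13668$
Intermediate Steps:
$S{\left(n,m \right)} = n + 2 m$ ($S{\left(n,m \right)} = \left(m + n\right) + m = n + 2 m$)
$\left(73 + S{\left(-19,x{\left(-5 \right)} \right)}\right) \left(-14 - 241\right) = \left(73 - \left(19 - \frac{2}{-5}\right)\right) \left(-14 - 241\right) = \left(73 + \left(-19 + 2 \left(- \frac{1}{5}\right)\right)\right) \left(-14 - 241\right) = \left(73 - \frac{97}{5}\right) \left(-255\right) = \frac{268}{5} \left(-255\right) = -13668$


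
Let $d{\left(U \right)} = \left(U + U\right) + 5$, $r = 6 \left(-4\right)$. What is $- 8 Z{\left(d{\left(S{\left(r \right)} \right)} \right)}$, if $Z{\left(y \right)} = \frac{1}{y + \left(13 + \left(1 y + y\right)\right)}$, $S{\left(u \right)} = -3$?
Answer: $- \frac{4}{5} \approx -0.8$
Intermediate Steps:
$r = -24$
$d{\left(U \right)} = 5 + 2 U$ ($d{\left(U \right)} = 2 U + 5 = 5 + 2 U$)
$Z{\left(y \right)} = \frac{1}{13 + 3 y}$ ($Z{\left(y \right)} = \frac{1}{y + \left(13 + \left(y + y\right)\right)} = \frac{1}{y + \left(13 + 2 y\right)} = \frac{1}{13 + 3 y}$)
$- 8 Z{\left(d{\left(S{\left(r \right)} \right)} \right)} = - \frac{8}{13 + 3 \left(5 + 2 \left(-3\right)\right)} = - \frac{8}{13 + 3 \left(5 - 6\right)} = - \frac{8}{13 + 3 \left(-1\right)} = - \frac{8}{13 - 3} = - \frac{8}{10} = \left(-8\right) \frac{1}{10} = - \frac{4}{5}$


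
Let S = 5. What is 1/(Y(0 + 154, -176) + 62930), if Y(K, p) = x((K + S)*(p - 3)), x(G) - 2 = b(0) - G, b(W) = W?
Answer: 1/91393 ≈ 1.0942e-5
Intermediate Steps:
x(G) = 2 - G (x(G) = 2 + (0 - G) = 2 - G)
Y(K, p) = 2 - (-3 + p)*(5 + K) (Y(K, p) = 2 - (K + 5)*(p - 3) = 2 - (5 + K)*(-3 + p) = 2 - (-3 + p)*(5 + K))
1/(Y(0 + 154, -176) + 62930) = 1/((17 - 5*(-176) + 3*(0 + 154) - 1*(0 + 154)*(-176)) + 62930) = 1/((17 + 880 + 3*154 - 1*154*(-176)) + 62930) = 1/((17 + 880 + 462 + 27104) + 62930) = 1/(28463 + 62930) = 1/91393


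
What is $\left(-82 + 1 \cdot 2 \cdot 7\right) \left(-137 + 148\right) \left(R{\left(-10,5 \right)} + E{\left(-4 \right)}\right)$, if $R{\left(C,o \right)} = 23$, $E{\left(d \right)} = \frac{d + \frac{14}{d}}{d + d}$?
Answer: $- \frac{71621}{4} \approx -17905.0$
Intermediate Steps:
$E{\left(d \right)} = \frac{d + \frac{14}{d}}{2 d}$
$\left(-82 + 1 \cdot 2 \cdot 7\right) \left(-137 + 148\right) \left(R{\left(-10,5 \right)} + E{\left(-4 \right)}\right) = \left(-82 + 1 \cdot 2 \cdot 7\right) \left(-137 + 148\right) \left(23 + \left(\frac{1}{2} + \frac{7}{16}\right)\right) = \left(-82 + 2 \cdot 7\right) 11 \left(23 + \left(\frac{1}{2} + 7 \cdot \frac{1}{16}\right)\right) = \left(-82 + 14\right) 11 \left(23 + \left(\frac{1}{2} + \frac{7}{16}\right)\right) = \left(-68\right) 11 \left(23 + \frac{15}{16}\right) = \left(-748\right) \frac{383}{16} = - \frac{71621}{4}$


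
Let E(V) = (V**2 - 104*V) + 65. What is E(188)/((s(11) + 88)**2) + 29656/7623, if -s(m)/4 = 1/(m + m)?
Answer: 6782091/1140524 ≈ 5.9465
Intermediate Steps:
s(m) = -2/m (s(m) = -4/(m + m) = -4*1/(2*m) = -2/m)
E(V) = 65 + V**2 - 104*V
E(188)/((s(11) + 88)**2) + 29656/7623 = (65 + 188**2 - 104*188)/((-2/11 + 88)**2) + 29656/7623 = (65 + 35344 - 19552)/((-2*1/11 + 88)**2) + 29656*(1/7623) = 15857/((-2/11 + 88)**2) + 2696/693 = 15857/((966/11)**2) + 2696/693 = 15857/(933156/121) + 2696/693 = 15857*(121/933156) + 2696/693 = 1918697/933156 + 2696/693 = 6782091/1140524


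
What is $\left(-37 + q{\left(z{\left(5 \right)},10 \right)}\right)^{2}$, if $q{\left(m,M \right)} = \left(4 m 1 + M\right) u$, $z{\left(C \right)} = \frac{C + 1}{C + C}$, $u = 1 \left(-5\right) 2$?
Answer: $25921$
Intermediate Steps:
$u = -10$ ($u = \left(-5\right) 2 = -10$)
$z{\left(C \right)} = \frac{1 + C}{2 C}$
$q{\left(m,M \right)} = - 40 m - 10 M$ ($q{\left(m,M \right)} = \left(4 m 1 + M\right) \left(-10\right) = \left(4 m + M\right) \left(-10\right) = \left(M + 4 m\right) \left(-10\right) = - 40 m - 10 M$)
$\left(-37 + q{\left(z{\left(5 \right)},10 \right)}\right)^{2} = \left(-37 - \left(100 + 40 \frac{1 + 5}{2 \cdot 5}\right)\right)^{2} = \left(-37 - \left(100 + 40 \cdot \frac{1}{2} \cdot \frac{1}{5} \cdot 6\right)\right)^{2} = \left(-37 - 124\right)^{2} = \left(-161\right)^{2} = 25921$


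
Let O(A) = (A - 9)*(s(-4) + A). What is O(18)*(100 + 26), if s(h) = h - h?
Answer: 20412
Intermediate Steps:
s(h) = 0
O(A) = A*(-9 + A) (O(A) = (A - 9)*(0 + A) = (-9 + A)*A = A*(-9 + A))
O(18)*(100 + 26) = (18*(-9 + 18))*(100 + 26) = (18*9)*126 = 162*126 = 20412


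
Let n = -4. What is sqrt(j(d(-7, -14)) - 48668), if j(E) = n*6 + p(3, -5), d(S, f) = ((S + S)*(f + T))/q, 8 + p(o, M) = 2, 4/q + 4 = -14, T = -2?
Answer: I*sqrt(48698) ≈ 220.68*I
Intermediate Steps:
q = -2/9 (q = 4/(-4 - 14) = 4/(-18) = 4*(-1/18) = -2/9 ≈ -0.22222)
p(o, M) = -6 (p(o, M) = -8 + 2 = -6)
d(S, f) = -9*S*(-2 + f) (d(S, f) = ((S + S)*(f - 2))/(-2/9) = ((2*S)*(-2 + f))*(-9/2) = (2*S*(-2 + f))*(-9/2) = -9*S*(-2 + f))
j(E) = -30 (j(E) = -4*6 - 6 = -24 - 6 = -30)
sqrt(j(d(-7, -14)) - 48668) = sqrt(-30 - 48668) = sqrt(-48698) = I*sqrt(48698)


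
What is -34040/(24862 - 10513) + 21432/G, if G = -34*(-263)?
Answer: 1571044/64154379 ≈ 0.024488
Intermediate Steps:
G = 8942
-34040/(24862 - 10513) + 21432/G = -34040/(24862 - 10513) + 21432/8942 = -34040/14349 + 21432*(1/8942) = -34040*1/14349 + 10716/4471 = -34040/14349 + 10716/4471 = 1571044/64154379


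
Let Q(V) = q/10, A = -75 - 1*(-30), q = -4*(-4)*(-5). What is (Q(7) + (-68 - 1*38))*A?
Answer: 5130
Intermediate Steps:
q = -80 (q = 16*(-5) = -80)
A = -45 (A = -75 + 30 = -45)
Q(V) = -8 (Q(V) = -80/10 = -80*1/10 = -8)
(Q(7) + (-68 - 1*38))*A = (-8 + (-68 - 1*38))*(-45) = (-8 + (-68 - 38))*(-45) = (-8 - 106)*(-45) = -114*(-45) = 5130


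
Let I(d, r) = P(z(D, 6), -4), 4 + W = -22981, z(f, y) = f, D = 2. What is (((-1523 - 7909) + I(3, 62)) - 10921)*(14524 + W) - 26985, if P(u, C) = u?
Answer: 172162826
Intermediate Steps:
W = -22985 (W = -4 - 22981 = -22985)
I(d, r) = 2
(((-1523 - 7909) + I(3, 62)) - 10921)*(14524 + W) - 26985 = (((-1523 - 7909) + 2) - 10921)*(14524 - 22985) - 26985 = ((-9432 + 2) - 10921)*(-8461) - 26985 = (-9430 - 10921)*(-8461) - 26985 = -20351*(-8461) - 26985 = 172189811 - 26985 = 172162826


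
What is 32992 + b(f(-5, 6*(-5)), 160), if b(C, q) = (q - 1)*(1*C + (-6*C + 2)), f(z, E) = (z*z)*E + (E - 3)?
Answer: 655795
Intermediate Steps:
f(z, E) = -3 + E + E*z**2 (f(z, E) = z**2*E + (-3 + E) = E*z**2 + (-3 + E) = -3 + E + E*z**2)
b(C, q) = (-1 + q)*(2 - 5*C) (b(C, q) = (-1 + q)*(C + (2 - 6*C)) = (-1 + q)*(2 - 5*C))
32992 + b(f(-5, 6*(-5)), 160) = 32992 + (-2 + 2*160 + 5*(-3 + 6*(-5) + (6*(-5))*(-5)**2) - 5*(-3 + 6*(-5) + (6*(-5))*(-5)**2)*160) = 32992 + (-2 + 320 + 5*(-3 - 30 - 30*25) - 5*(-3 - 30 - 30*25)*160) = 32992 + (-2 + 320 + 5*(-3 - 30 - 750) - 5*(-3 - 30 - 750)*160) = 32992 + (-2 + 320 + 5*(-783) - 5*(-783)*160) = 32992 + (-2 + 320 - 3915 + 626400) = 32992 + 622803 = 655795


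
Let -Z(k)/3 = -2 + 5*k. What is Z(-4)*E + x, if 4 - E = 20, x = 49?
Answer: -1007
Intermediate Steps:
E = -16 (E = 4 - 1*20 = 4 - 20 = -16)
Z(k) = 6 - 15*k (Z(k) = -3*(-2 + 5*k) = 6 - 15*k)
Z(-4)*E + x = (6 - 15*(-4))*(-16) + 49 = (6 + 60)*(-16) + 49 = 66*(-16) + 49 = -1056 + 49 = -1007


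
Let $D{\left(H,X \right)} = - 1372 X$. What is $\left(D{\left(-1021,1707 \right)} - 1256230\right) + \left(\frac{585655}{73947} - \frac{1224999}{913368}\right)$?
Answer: $- \frac{81009081052590359}{22513607832} \approx -3.5982 \cdot 10^{6}$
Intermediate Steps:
$\left(D{\left(-1021,1707 \right)} - 1256230\right) + \left(\frac{585655}{73947} - \frac{1224999}{913368}\right) = \left(\left(-1372\right) 1707 - 1256230\right) + \left(\frac{585655}{73947} - \frac{1224999}{913368}\right) = \left(-2342004 - 1256230\right) + \left(585655 \cdot \frac{1}{73947} - \frac{408333}{304456}\right) = -3598234 + \left(\frac{585655}{73947} - \frac{408333}{304456}\right) = -3598234 + \frac{148111178329}{22513607832} = - \frac{81009081052590359}{22513607832}$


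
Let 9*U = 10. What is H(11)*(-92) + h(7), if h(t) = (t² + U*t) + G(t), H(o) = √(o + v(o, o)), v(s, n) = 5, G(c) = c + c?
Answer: -2675/9 ≈ -297.22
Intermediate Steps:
U = 10/9 (U = (⅑)*10 = 10/9 ≈ 1.1111)
G(c) = 2*c
H(o) = √(5 + o) (H(o) = √(o + 5) = √(5 + o))
h(t) = t² + 28*t/9 (h(t) = (t² + 10*t/9) + 2*t = t² + 28*t/9)
H(11)*(-92) + h(7) = √(5 + 11)*(-92) + (⅑)*7*(28 + 9*7) = √16*(-92) + (⅑)*7*(28 + 63) = 4*(-92) + (⅑)*7*91 = -368 + 637/9 = -2675/9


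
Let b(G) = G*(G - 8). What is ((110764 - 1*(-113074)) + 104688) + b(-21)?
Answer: 329135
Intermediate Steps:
b(G) = G*(-8 + G)
((110764 - 1*(-113074)) + 104688) + b(-21) = ((110764 - 1*(-113074)) + 104688) - 21*(-8 - 21) = ((110764 + 113074) + 104688) - 21*(-29) = (223838 + 104688) + 609 = 328526 + 609 = 329135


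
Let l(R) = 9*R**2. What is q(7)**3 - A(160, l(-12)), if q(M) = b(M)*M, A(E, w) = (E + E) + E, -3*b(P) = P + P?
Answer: -954152/27 ≈ -35339.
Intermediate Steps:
b(P) = -2*P/3 (b(P) = -(P + P)/3 = -2*P/3)
A(E, w) = 3*E (A(E, w) = 2*E + E = 3*E)
q(M) = -2*M**2/3 (q(M) = (-2*M/3)*M = -2*M**2/3)
q(7)**3 - A(160, l(-12)) = (-2/3*7**2)**3 - 3*160 = (-2/3*49)**3 - 1*480 = (-98/3)**3 - 480 = -941192/27 - 480 = -954152/27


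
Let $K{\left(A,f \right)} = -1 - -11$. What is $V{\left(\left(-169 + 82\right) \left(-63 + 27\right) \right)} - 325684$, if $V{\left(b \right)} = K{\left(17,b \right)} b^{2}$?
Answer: $97768556$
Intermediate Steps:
$K{\left(A,f \right)} = 10$ ($K{\left(A,f \right)} = -1 + 11 = 10$)
$V{\left(b \right)} = 10 b^{2}$
$V{\left(\left(-169 + 82\right) \left(-63 + 27\right) \right)} - 325684 = 10 \left(\left(-169 + 82\right) \left(-63 + 27\right)\right)^{2} - 325684 = 10 \left(\left(-87\right) \left(-36\right)\right)^{2} - 325684 = 10 \cdot 3132^{2} - 325684 = 10 \cdot 9809424 - 325684 = 98094240 - 325684 = 97768556$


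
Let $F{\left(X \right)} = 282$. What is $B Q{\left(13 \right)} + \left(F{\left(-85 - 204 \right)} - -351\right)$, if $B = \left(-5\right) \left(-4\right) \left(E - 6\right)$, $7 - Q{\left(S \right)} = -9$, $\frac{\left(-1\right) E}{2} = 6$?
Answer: $-5127$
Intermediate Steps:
$E = -12$ ($E = \left(-2\right) 6 = -12$)
$Q{\left(S \right)} = 16$ ($Q{\left(S \right)} = 7 - -9 = 7 + 9 = 16$)
$B = -360$ ($B = \left(-5\right) \left(-4\right) \left(-12 - 6\right) = 20 \left(-18\right) = -360$)
$B Q{\left(13 \right)} + \left(F{\left(-85 - 204 \right)} - -351\right) = \left(-360\right) 16 + \left(282 - -351\right) = -5760 + \left(282 + 351\right) = -5760 + 633 = -5127$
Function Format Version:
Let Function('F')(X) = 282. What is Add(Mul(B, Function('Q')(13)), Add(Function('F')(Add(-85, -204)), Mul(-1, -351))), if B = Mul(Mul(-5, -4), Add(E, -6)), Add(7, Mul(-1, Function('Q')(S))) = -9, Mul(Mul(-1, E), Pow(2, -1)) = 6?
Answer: -5127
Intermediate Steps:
E = -12 (E = Mul(-2, 6) = -12)
Function('Q')(S) = 16 (Function('Q')(S) = Add(7, Mul(-1, -9)) = Add(7, 9) = 16)
B = -360 (B = Mul(Mul(-5, -4), Add(-12, -6)) = Mul(20, -18) = -360)
Add(Mul(B, Function('Q')(13)), Add(Function('F')(Add(-85, -204)), Mul(-1, -351))) = Add(Mul(-360, 16), Add(282, Mul(-1, -351))) = Add(-5760, Add(282, 351)) = Add(-5760, 633) = -5127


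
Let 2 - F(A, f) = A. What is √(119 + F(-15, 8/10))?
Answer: 2*√34 ≈ 11.662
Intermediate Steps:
F(A, f) = 2 - A
√(119 + F(-15, 8/10)) = √(119 + (2 - 1*(-15))) = √(119 + (2 + 15)) = √(119 + 17) = √136 = 2*√34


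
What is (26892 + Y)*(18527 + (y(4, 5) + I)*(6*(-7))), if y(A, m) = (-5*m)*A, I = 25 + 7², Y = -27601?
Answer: -13909871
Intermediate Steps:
I = 74 (I = 25 + 49 = 74)
y(A, m) = -5*A*m
(26892 + Y)*(18527 + (y(4, 5) + I)*(6*(-7))) = (26892 - 27601)*(18527 + (-5*4*5 + 74)*(6*(-7))) = -709*(18527 + (-100 + 74)*(-42)) = -709*(18527 - 26*(-42)) = -709*(18527 + 1092) = -709*19619 = -13909871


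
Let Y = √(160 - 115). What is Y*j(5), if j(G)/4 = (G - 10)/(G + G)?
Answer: -6*√5 ≈ -13.416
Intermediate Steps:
j(G) = 2*(-10 + G)/G (j(G) = 4*((G - 10)/(G + G)) = 4*((-10 + G)/((2*G))) = 4*((-10 + G)*(1/(2*G))) = 4*((-10 + G)/(2*G)) = 2*(-10 + G)/G)
Y = 3*√5 (Y = √45 = 3*√5 ≈ 6.7082)
Y*j(5) = (3*√5)*(2 - 20/5) = (3*√5)*(2 - 20*⅕) = (3*√5)*(2 - 4) = (3*√5)*(-2) = -6*√5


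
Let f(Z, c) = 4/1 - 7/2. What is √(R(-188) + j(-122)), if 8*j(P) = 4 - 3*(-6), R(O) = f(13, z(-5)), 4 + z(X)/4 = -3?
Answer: √13/2 ≈ 1.8028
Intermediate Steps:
z(X) = -28 (z(X) = -16 + 4*(-3) = -16 - 12 = -28)
f(Z, c) = ½ (f(Z, c) = 4*1 - 7*½ = 4 - 7/2 = ½)
R(O) = ½
j(P) = 11/4 (j(P) = (4 - 3*(-6))/8 = (4 + 18)/8 = (⅛)*22 = 11/4)
√(R(-188) + j(-122)) = √(½ + 11/4) = √(13/4) = √13/2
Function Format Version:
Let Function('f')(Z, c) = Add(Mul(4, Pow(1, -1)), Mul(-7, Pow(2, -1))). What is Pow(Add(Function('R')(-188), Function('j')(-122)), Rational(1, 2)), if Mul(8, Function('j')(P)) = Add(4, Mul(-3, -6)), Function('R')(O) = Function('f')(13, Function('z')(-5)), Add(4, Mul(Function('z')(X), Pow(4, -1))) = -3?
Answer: Mul(Rational(1, 2), Pow(13, Rational(1, 2))) ≈ 1.8028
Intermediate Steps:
Function('z')(X) = -28 (Function('z')(X) = Add(-16, Mul(4, -3)) = Add(-16, -12) = -28)
Function('f')(Z, c) = Rational(1, 2) (Function('f')(Z, c) = Add(Mul(4, 1), Mul(-7, Rational(1, 2))) = Add(4, Rational(-7, 2)) = Rational(1, 2))
Function('R')(O) = Rational(1, 2)
Function('j')(P) = Rational(11, 4) (Function('j')(P) = Mul(Rational(1, 8), Add(4, Mul(-3, -6))) = Mul(Rational(1, 8), Add(4, 18)) = Mul(Rational(1, 8), 22) = Rational(11, 4))
Pow(Add(Function('R')(-188), Function('j')(-122)), Rational(1, 2)) = Pow(Add(Rational(1, 2), Rational(11, 4)), Rational(1, 2)) = Pow(Rational(13, 4), Rational(1, 2)) = Mul(Rational(1, 2), Pow(13, Rational(1, 2)))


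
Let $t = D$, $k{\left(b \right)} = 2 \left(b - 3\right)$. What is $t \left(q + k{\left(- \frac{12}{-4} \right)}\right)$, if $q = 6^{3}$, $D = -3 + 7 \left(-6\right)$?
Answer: $-9720$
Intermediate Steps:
$D = -45$ ($D = -3 - 42 = -45$)
$k{\left(b \right)} = -6 + 2 b$ ($k{\left(b \right)} = 2 \left(-3 + b\right) = -6 + 2 b$)
$q = 216$
$t = -45$
$t \left(q + k{\left(- \frac{12}{-4} \right)}\right) = - 45 \left(216 - \left(6 - 2 \left(- \frac{12}{-4}\right)\right)\right) = - 45 \left(216 - \left(6 - 2 \left(\left(-12\right) \left(- \frac{1}{4}\right)\right)\right)\right) = - 45 \left(216 + \left(-6 + 2 \cdot 3\right)\right) = - 45 \left(216 + \left(-6 + 6\right)\right) = - 45 \left(216 + 0\right) = \left(-45\right) 216 = -9720$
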